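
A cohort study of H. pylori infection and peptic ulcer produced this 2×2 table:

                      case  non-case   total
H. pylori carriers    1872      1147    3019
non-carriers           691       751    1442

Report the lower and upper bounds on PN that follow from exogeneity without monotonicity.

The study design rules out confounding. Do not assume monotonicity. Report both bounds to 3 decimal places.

0.227 ≤ PN ≤ 0.840

p₁ = P(outcome | exposed) = 1872/3019 = 0.62007
p₀ = P(outcome | unexposed) = 691/1442 = 0.4792
Under exogeneity alone the bounds on PN are max{0,(p₁−p₀)/p₁} ≤ PN ≤ min{1,(1−p₀)/p₁}.
  lower = (p₁ − p₀)/p₁ = 0.14088 / 0.62007 ≈ 0.2272
  upper = min{1, (1 − p₀)/p₁} = 0.5208 / 0.62007 ≈ 0.8399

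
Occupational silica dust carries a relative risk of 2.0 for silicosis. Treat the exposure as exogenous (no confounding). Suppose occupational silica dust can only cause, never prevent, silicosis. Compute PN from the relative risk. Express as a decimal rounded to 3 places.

PN ≈ 0.500

Under exogeneity and monotonicity, PN = (RR − 1) / RR = 1 − 1/RR.
PN = (2.0 − 1) / 2.0 = 1 / 2.0 ≈ 0.5000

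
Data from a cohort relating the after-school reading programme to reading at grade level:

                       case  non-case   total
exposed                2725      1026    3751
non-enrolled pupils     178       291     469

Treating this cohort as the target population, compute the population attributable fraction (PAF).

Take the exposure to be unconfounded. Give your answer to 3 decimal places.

p₁ = P(outcome | exposed) = 2725/3751 = 0.72647
p₀ = P(outcome | unexposed) = 178/469 = 0.37953
Exposure prevalence π = 3751/4220 = 0.88886; overall risk P(Y=1) = 0.68791.
Under exogeneity, PAF = [P(Y=1) − p₀]/P(Y=1).
PAF = (0.68791 − 0.37953) / 0.68791 ≈ 0.4483

PAF ≈ 0.448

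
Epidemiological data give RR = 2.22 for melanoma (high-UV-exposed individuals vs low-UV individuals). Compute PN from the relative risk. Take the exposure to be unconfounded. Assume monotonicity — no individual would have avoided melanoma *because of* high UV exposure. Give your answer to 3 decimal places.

PN ≈ 0.550

Under exogeneity and monotonicity, PN = (RR − 1) / RR = 1 − 1/RR.
PN = (2.22 − 1) / 2.22 = 1.22 / 2.22 ≈ 0.5495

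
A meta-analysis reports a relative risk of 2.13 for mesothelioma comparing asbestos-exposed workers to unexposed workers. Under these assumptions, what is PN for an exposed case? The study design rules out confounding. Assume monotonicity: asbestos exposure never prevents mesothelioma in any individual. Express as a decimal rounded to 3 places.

Under exogeneity and monotonicity, PN = (RR − 1) / RR = 1 − 1/RR.
PN = (2.13 − 1) / 2.13 = 1.13 / 2.13 ≈ 0.5305

PN ≈ 0.531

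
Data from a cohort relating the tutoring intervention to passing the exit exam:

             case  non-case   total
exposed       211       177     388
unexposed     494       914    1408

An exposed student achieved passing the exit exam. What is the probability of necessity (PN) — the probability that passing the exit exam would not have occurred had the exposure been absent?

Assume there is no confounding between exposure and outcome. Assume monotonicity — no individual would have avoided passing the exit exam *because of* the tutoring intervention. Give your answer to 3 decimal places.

p₁ = P(outcome | exposed) = 211/388 = 0.54381
p₀ = P(outcome | unexposed) = 494/1408 = 0.35085
Under exogeneity and monotonicity, PN = (p₁ − p₀) / p₁.
PN = (0.54381 − 0.35085) / 0.54381 = 0.19296 / 0.54381 ≈ 0.3548

PN ≈ 0.355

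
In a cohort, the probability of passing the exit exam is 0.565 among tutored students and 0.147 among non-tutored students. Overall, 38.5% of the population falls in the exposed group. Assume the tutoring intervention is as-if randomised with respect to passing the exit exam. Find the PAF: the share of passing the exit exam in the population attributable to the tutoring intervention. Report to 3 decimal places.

Let p₁ = 0.565, p₀ = 0.147.
Overall risk P(Y=1) = π·p₁ + (1−π)·p₀ = 0.385×0.565 + 0.615×0.147 = 0.30793.
Under exogeneity, PAF = [P(Y=1) − p₀] / P(Y=1).
PAF = (0.30793 − 0.147) / 0.30793 ≈ 0.5226

PAF ≈ 0.523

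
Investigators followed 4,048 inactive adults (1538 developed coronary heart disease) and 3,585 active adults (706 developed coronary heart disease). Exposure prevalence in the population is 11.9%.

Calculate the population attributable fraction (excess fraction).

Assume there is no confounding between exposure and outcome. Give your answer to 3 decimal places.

PAF ≈ 0.100

p₁ = P(outcome | exposed) = 1538/4048 = 0.37994
p₀ = P(outcome | unexposed) = 706/3585 = 0.19693
Overall risk P(Y=1) = π·p₁ + (1−π)·p₀ = 0.119×0.37994 + 0.881×0.19693 = 0.21871.
Under exogeneity, PAF = [P(Y=1) − p₀] / P(Y=1).
PAF = (0.21871 − 0.19693) / 0.21871 ≈ 0.0996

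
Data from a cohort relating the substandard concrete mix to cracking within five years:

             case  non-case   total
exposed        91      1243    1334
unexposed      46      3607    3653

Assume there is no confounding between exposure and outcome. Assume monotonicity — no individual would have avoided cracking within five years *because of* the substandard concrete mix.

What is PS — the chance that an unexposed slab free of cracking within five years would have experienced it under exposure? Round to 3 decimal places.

PS ≈ 0.056

p₁ = P(outcome | exposed) = 91/1334 = 0.068216
p₀ = P(outcome | unexposed) = 46/3653 = 0.012592
Under exogeneity and monotonicity, PS = (p₁ − p₀) / (1 − p₀).
PS = (0.068216 − 0.012592) / (1 − 0.012592) = 0.055624 / 0.98741 ≈ 0.0563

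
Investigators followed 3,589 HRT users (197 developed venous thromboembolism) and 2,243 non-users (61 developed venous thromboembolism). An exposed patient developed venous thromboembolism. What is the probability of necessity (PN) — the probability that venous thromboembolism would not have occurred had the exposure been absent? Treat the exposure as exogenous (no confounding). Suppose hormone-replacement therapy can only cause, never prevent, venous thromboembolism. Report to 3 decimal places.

p₁ = P(outcome | exposed) = 197/3589 = 0.05489
p₀ = P(outcome | unexposed) = 61/2243 = 0.027196
Under exogeneity and monotonicity, PN = (p₁ − p₀) / p₁.
PN = (0.05489 − 0.027196) / 0.05489 = 0.027694 / 0.05489 ≈ 0.5045

PN ≈ 0.505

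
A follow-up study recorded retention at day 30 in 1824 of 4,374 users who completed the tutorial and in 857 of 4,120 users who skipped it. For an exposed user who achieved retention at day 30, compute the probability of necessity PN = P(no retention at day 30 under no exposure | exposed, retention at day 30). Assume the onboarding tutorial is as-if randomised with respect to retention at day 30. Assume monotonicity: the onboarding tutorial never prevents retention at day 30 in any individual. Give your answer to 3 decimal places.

PN ≈ 0.501

p₁ = P(outcome | exposed) = 1824/4374 = 0.41701
p₀ = P(outcome | unexposed) = 857/4120 = 0.20801
Under exogeneity and monotonicity, PN = (p₁ − p₀) / p₁.
PN = (0.41701 − 0.20801) / 0.41701 = 0.209 / 0.41701 ≈ 0.5012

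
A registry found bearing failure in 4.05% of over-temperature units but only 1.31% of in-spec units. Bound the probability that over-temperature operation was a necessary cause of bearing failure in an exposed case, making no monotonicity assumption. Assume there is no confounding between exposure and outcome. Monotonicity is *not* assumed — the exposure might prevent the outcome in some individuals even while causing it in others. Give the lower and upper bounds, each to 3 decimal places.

p₁ = 0.0405, p₀ = 0.0131.
Under exogeneity alone the bounds on PN are max{0,(p₁−p₀)/p₁} ≤ PN ≤ min{1,(1−p₀)/p₁}.
  lower = (p₁ − p₀)/p₁ = 0.0274 / 0.0405 ≈ 0.6765
  upper = min{1, (1 − p₀)/p₁} = 0.9869 / 0.0405 ≈ 24.3679 → capped at 1

0.677 ≤ PN ≤ 1.000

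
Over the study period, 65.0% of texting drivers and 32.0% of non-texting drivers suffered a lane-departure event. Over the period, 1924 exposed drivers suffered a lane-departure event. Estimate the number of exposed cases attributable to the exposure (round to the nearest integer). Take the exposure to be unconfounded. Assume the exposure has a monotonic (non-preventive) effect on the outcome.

p₁ = 0.65, p₀ = 0.32.
PN = (p₁ − p₀)/p₁ = (0.65 − 0.32) / 0.65 ≈ 0.50769.
Attributable cases ≈ PN × (exposed cases) = 0.50769 × 1924 ≈ 976.80.

about 977 cases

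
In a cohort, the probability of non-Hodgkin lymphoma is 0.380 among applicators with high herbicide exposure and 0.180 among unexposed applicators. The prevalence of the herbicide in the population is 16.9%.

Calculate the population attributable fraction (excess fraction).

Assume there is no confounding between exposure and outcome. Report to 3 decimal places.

PAF ≈ 0.158

Let p₁ = 0.38, p₀ = 0.18.
Overall risk P(Y=1) = π·p₁ + (1−π)·p₀ = 0.169×0.38 + 0.831×0.18 = 0.2138.
Under exogeneity, PAF = [P(Y=1) − p₀] / P(Y=1).
PAF = (0.2138 − 0.18) / 0.2138 ≈ 0.1581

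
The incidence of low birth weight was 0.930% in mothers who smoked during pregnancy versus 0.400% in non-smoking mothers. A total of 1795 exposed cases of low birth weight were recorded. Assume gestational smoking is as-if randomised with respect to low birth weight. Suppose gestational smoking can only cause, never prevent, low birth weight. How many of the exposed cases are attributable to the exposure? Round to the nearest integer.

about 1023 cases

p₁ = 0.0093, p₀ = 0.004.
PN = (p₁ − p₀)/p₁ = (0.0093 − 0.004) / 0.0093 ≈ 0.56989.
Attributable cases ≈ PN × (exposed cases) = 0.56989 × 1795 ≈ 1022.96.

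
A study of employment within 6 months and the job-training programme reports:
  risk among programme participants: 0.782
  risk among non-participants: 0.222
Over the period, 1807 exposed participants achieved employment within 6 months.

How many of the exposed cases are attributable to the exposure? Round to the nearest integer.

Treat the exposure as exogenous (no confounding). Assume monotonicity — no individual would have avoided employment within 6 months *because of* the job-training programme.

about 1294 cases

Let p₁ = 0.782, p₀ = 0.222.
PN = (p₁ − p₀)/p₁ = (0.782 − 0.222) / 0.782 ≈ 0.71611.
Attributable cases ≈ PN × (exposed cases) = 0.71611 × 1807 ≈ 1294.02.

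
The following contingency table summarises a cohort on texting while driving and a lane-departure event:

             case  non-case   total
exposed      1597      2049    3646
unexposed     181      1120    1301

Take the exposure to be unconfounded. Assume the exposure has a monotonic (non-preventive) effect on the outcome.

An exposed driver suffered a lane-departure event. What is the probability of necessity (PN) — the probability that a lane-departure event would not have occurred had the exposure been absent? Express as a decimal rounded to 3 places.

p₁ = P(outcome | exposed) = 1597/3646 = 0.43801
p₀ = P(outcome | unexposed) = 181/1301 = 0.13912
Under exogeneity and monotonicity, PN = (p₁ − p₀)/p₁.
PN = (0.43801 − 0.13912) / 0.43801 ≈ 0.6824

PN ≈ 0.682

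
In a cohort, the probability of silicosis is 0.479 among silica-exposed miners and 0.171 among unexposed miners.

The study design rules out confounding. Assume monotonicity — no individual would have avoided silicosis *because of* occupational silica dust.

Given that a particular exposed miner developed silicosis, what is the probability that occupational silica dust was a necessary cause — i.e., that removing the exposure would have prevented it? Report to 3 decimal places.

Let p₁ = 0.479, p₀ = 0.171.
Under exogeneity and monotonicity, PN = (p₁ − p₀) / p₁.
PN = (0.479 − 0.171) / 0.479 = 0.308 / 0.479 ≈ 0.6430

PN ≈ 0.643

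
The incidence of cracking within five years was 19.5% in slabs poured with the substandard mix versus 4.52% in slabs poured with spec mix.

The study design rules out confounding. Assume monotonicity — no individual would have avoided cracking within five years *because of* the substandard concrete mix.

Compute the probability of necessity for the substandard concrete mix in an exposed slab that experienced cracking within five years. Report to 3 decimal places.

p₁ = 0.195, p₀ = 0.0452.
Under exogeneity and monotonicity, PN = (p₁ − p₀) / p₁.
PN = (0.195 − 0.0452) / 0.195 = 0.1498 / 0.195 ≈ 0.7682

PN ≈ 0.768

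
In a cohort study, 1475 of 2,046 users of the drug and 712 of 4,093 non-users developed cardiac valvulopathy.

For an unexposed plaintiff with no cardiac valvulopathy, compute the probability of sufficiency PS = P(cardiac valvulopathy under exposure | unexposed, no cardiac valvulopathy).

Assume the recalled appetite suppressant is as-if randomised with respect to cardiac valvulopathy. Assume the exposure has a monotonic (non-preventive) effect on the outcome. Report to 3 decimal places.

p₁ = P(outcome | exposed) = 1475/2046 = 0.72092
p₀ = P(outcome | unexposed) = 712/4093 = 0.17396
Under exogeneity and monotonicity, PS = (p₁ − p₀) / (1 − p₀).
PS = (0.72092 − 0.17396) / (1 − 0.17396) = 0.54696 / 0.82604 ≈ 0.6621

PS ≈ 0.662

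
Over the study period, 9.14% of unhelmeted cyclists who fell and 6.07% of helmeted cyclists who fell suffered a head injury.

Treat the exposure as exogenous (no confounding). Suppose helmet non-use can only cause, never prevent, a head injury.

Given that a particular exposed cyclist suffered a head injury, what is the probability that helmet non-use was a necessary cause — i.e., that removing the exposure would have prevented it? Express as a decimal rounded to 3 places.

p₁ = 0.0914, p₀ = 0.0607.
Under exogeneity and monotonicity, PN = (p₁ − p₀) / p₁.
PN = (0.0914 − 0.0607) / 0.0914 = 0.0307 / 0.0914 ≈ 0.3359

PN ≈ 0.336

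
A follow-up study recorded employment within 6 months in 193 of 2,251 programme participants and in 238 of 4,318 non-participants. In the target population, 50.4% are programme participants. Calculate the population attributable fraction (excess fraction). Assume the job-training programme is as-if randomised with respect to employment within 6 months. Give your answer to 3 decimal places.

p₁ = P(outcome | exposed) = 193/2251 = 0.08574
p₀ = P(outcome | unexposed) = 238/4318 = 0.055118
Overall risk P(Y=1) = π·p₁ + (1−π)·p₀ = 0.504×0.08574 + 0.496×0.055118 = 0.070551.
Under exogeneity, PAF = [P(Y=1) − p₀] / P(Y=1).
PAF = (0.070551 − 0.055118) / 0.070551 ≈ 0.2188

PAF ≈ 0.219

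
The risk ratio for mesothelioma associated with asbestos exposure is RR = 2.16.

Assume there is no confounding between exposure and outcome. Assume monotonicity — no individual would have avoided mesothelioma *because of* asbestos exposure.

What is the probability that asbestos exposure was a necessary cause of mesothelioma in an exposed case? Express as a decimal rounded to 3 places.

Under exogeneity and monotonicity, PN = (RR − 1) / RR = 1 − 1/RR.
PN = (2.16 − 1) / 2.16 = 1.16 / 2.16 ≈ 0.5370

PN ≈ 0.537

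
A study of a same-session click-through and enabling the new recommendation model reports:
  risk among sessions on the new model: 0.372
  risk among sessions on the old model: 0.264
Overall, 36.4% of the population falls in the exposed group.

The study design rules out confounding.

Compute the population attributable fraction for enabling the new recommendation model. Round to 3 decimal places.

PAF ≈ 0.130

Let p₁ = 0.372, p₀ = 0.264.
Overall risk P(Y=1) = π·p₁ + (1−π)·p₀ = 0.364×0.372 + 0.636×0.264 = 0.30331.
Under exogeneity, PAF = [P(Y=1) − p₀] / P(Y=1).
PAF = (0.30331 − 0.264) / 0.30331 ≈ 0.1296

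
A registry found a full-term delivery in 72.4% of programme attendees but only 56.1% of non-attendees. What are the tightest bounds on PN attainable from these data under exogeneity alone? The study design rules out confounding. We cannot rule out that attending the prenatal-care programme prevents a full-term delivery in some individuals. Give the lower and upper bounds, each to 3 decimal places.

p₁ = 0.724, p₀ = 0.561.
Under exogeneity alone the bounds on PN are max{0,(p₁−p₀)/p₁} ≤ PN ≤ min{1,(1−p₀)/p₁}.
  lower = (p₁ − p₀)/p₁ = 0.163 / 0.724 ≈ 0.2251
  upper = min{1, (1 − p₀)/p₁} = 0.439 / 0.724 ≈ 0.6064

0.225 ≤ PN ≤ 0.606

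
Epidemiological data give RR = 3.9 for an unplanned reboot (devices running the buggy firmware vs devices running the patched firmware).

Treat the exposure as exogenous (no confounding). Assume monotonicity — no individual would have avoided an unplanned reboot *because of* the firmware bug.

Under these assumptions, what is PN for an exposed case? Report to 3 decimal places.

PN ≈ 0.744

Under exogeneity and monotonicity, PN = (RR − 1) / RR = 1 − 1/RR.
PN = (3.9 − 1) / 3.9 = 2.9 / 3.9 ≈ 0.7436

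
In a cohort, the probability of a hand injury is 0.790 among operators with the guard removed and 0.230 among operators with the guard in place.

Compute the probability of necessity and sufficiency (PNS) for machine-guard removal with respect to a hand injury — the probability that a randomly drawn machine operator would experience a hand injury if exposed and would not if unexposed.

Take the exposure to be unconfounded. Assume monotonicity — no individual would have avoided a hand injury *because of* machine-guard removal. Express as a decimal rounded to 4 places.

Let p₁ = 0.79, p₀ = 0.23.
Under exogeneity and monotonicity, PNS = p₁ − p₀.
PNS = 0.79 − 0.23 = 0.56

PNS ≈ 0.5600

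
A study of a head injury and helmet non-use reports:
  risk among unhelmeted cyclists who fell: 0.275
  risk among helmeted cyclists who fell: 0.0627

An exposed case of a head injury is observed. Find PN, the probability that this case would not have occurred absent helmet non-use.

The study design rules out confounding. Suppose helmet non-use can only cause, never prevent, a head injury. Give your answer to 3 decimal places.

Let p₁ = 0.275, p₀ = 0.0627.
Under exogeneity and monotonicity, PN = (p₁ − p₀) / p₁.
PN = (0.275 − 0.0627) / 0.275 = 0.2123 / 0.275 ≈ 0.7720

PN ≈ 0.772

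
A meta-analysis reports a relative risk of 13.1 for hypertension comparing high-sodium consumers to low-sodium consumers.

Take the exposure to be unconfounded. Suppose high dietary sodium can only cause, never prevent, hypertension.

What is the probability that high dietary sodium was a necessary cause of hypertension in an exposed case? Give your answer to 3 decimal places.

PN ≈ 0.924

Under exogeneity and monotonicity, PN = (RR − 1) / RR = 1 − 1/RR.
PN = (13.1 − 1) / 13.1 = 12.1 / 13.1 ≈ 0.9237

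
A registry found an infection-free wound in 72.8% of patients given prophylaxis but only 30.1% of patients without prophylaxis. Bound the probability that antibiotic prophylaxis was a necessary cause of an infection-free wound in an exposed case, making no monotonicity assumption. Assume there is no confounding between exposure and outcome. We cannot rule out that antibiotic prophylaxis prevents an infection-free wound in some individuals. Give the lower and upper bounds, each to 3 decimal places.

0.587 ≤ PN ≤ 0.960

p₁ = 0.728, p₀ = 0.301.
Under exogeneity alone the bounds on PN are max{0,(p₁−p₀)/p₁} ≤ PN ≤ min{1,(1−p₀)/p₁}.
  lower = (p₁ − p₀)/p₁ = 0.427 / 0.728 ≈ 0.5865
  upper = min{1, (1 − p₀)/p₁} = 0.699 / 0.728 ≈ 0.9602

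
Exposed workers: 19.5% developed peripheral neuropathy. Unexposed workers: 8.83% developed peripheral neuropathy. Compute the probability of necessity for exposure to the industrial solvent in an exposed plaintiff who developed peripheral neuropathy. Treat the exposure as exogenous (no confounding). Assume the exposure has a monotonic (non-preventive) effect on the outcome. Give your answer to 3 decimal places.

p₁ = 0.195, p₀ = 0.0883.
Under exogeneity and monotonicity, PN = (p₁ − p₀) / p₁.
PN = (0.195 − 0.0883) / 0.195 = 0.1067 / 0.195 ≈ 0.5472

PN ≈ 0.547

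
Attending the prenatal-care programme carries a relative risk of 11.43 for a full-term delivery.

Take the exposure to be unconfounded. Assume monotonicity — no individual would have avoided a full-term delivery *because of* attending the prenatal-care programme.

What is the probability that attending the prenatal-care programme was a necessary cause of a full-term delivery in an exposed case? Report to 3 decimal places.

PN ≈ 0.913

Under exogeneity and monotonicity, PN = (RR − 1) / RR = 1 − 1/RR.
PN = (11.43 − 1) / 11.43 = 10.43 / 11.43 ≈ 0.9125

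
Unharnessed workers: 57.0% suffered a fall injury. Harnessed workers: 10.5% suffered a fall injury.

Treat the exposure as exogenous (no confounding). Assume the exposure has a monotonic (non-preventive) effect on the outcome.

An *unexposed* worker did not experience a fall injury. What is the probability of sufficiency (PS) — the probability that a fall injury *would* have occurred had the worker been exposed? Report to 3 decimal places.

p₁ = 0.57, p₀ = 0.105.
Under exogeneity and monotonicity, PS = (p₁ − p₀) / (1 − p₀).
PS = (0.57 − 0.105) / (1 − 0.105) = 0.465 / 0.895 ≈ 0.5196

PS ≈ 0.520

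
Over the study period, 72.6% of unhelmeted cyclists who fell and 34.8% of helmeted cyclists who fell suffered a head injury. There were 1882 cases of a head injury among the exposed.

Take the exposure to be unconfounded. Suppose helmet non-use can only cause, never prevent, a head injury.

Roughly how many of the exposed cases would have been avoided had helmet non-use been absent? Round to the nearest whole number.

about 980 cases

p₁ = 0.726, p₀ = 0.348.
PN = (p₁ − p₀)/p₁ = (0.726 − 0.348) / 0.726 ≈ 0.52066.
Attributable cases ≈ PN × (exposed cases) = 0.52066 × 1882 ≈ 979.88.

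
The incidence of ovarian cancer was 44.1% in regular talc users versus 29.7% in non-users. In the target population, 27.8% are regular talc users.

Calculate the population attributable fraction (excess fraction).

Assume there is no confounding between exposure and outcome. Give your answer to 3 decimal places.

p₁ = 0.441, p₀ = 0.297.
Overall risk P(Y=1) = π·p₁ + (1−π)·p₀ = 0.278×0.441 + 0.722×0.297 = 0.33703.
Under exogeneity, PAF = [P(Y=1) − p₀] / P(Y=1).
PAF = (0.33703 − 0.297) / 0.33703 ≈ 0.1188

PAF ≈ 0.119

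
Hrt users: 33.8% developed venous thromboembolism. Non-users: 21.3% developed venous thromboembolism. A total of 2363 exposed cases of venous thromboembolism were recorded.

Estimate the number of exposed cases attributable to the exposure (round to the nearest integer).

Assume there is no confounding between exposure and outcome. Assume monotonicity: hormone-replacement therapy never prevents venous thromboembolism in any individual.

p₁ = 0.338, p₀ = 0.213.
PN = (p₁ − p₀)/p₁ = (0.338 − 0.213) / 0.338 ≈ 0.36982.
Attributable cases ≈ PN × (exposed cases) = 0.36982 × 2363 ≈ 873.89.

about 874 cases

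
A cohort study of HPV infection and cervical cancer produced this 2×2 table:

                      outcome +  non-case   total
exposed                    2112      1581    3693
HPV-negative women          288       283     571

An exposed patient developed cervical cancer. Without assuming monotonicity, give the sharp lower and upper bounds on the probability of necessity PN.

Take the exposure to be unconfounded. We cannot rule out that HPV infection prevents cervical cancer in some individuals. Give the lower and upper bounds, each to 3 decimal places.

p₁ = P(outcome | exposed) = 2112/3693 = 0.57189
p₀ = P(outcome | unexposed) = 288/571 = 0.50438
Under exogeneity alone the bounds on PN are max{0,(p₁−p₀)/p₁} ≤ PN ≤ min{1,(1−p₀)/p₁}.
  lower = (p₁ − p₀)/p₁ = 0.067514 / 0.57189 ≈ 0.1181
  upper = min{1, (1 − p₀)/p₁} = 0.49562 / 0.57189 ≈ 0.8666

0.118 ≤ PN ≤ 0.867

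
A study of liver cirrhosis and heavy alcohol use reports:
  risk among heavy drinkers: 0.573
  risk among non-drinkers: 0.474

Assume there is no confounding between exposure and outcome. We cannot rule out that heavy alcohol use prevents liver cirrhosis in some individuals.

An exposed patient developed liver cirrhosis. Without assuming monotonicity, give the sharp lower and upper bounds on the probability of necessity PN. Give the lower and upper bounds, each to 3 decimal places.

0.173 ≤ PN ≤ 0.918

Let p₁ = 0.573, p₀ = 0.474.
Under exogeneity alone the bounds on PN are max{0,(p₁−p₀)/p₁} ≤ PN ≤ min{1,(1−p₀)/p₁}.
  lower = (p₁ − p₀)/p₁ = 0.099 / 0.573 ≈ 0.1728
  upper = min{1, (1 − p₀)/p₁} = 0.526 / 0.573 ≈ 0.9180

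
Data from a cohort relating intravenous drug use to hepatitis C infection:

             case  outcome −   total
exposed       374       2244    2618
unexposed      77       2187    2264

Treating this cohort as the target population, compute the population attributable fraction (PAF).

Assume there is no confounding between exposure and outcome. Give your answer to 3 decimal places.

p₁ = P(outcome | exposed) = 374/2618 = 0.14286
p₀ = P(outcome | unexposed) = 77/2264 = 0.034011
Exposure prevalence π = 2618/4882 = 0.53626; overall risk P(Y=1) = 0.09238.
Under exogeneity, PAF = [P(Y=1) − p₀]/P(Y=1).
PAF = (0.09238 − 0.034011) / 0.09238 ≈ 0.6318

PAF ≈ 0.632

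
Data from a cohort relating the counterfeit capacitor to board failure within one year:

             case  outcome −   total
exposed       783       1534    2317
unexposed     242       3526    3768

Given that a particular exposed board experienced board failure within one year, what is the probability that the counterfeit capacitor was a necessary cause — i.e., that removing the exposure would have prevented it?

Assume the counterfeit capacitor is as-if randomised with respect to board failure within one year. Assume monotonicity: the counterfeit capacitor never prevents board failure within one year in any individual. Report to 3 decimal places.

p₁ = P(outcome | exposed) = 783/2317 = 0.33794
p₀ = P(outcome | unexposed) = 242/3768 = 0.064225
Under exogeneity and monotonicity, PN = (p₁ − p₀)/p₁.
PN = (0.33794 − 0.064225) / 0.33794 ≈ 0.8099

PN ≈ 0.810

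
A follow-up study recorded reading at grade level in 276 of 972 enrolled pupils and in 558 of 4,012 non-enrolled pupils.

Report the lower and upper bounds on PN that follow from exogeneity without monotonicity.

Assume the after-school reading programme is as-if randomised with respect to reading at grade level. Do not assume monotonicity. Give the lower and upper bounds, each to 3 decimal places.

p₁ = P(outcome | exposed) = 276/972 = 0.28395
p₀ = P(outcome | unexposed) = 558/4012 = 0.13908
Under exogeneity alone the bounds on PN are max{0,(p₁−p₀)/p₁} ≤ PN ≤ min{1,(1−p₀)/p₁}.
  lower = (p₁ − p₀)/p₁ = 0.14487 / 0.28395 ≈ 0.5102
  upper = min{1, (1 − p₀)/p₁} = 0.86092 / 0.28395 ≈ 3.0319 → capped at 1

0.510 ≤ PN ≤ 1.000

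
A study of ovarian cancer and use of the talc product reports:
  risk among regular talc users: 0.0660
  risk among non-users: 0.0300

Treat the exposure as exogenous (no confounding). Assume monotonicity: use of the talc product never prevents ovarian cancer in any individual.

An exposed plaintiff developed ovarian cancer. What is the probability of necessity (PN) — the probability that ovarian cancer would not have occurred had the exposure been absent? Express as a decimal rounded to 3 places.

PN ≈ 0.545

Let p₁ = 0.066, p₀ = 0.03.
Under exogeneity and monotonicity, PN = (p₁ − p₀) / p₁.
PN = (0.066 − 0.03) / 0.066 = 0.036 / 0.066 ≈ 0.5455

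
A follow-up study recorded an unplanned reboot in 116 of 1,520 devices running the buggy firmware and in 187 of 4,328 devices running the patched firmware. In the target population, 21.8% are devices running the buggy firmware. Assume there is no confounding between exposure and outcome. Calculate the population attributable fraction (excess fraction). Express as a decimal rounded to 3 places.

PAF ≈ 0.143

p₁ = P(outcome | exposed) = 116/1520 = 0.076316
p₀ = P(outcome | unexposed) = 187/4328 = 0.043207
Overall risk P(Y=1) = π·p₁ + (1−π)·p₀ = 0.218×0.076316 + 0.782×0.043207 = 0.050425.
Under exogeneity, PAF = [P(Y=1) − p₀] / P(Y=1).
PAF = (0.050425 − 0.043207) / 0.050425 ≈ 0.1431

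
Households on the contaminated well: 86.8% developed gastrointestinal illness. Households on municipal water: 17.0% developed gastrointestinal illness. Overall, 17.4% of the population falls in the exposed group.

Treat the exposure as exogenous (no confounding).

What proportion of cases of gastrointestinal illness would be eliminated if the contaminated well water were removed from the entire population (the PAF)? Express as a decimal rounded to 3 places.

PAF ≈ 0.417

p₁ = 0.868, p₀ = 0.17.
Overall risk P(Y=1) = π·p₁ + (1−π)·p₀ = 0.174×0.868 + 0.826×0.17 = 0.29145.
Under exogeneity, PAF = [P(Y=1) − p₀] / P(Y=1).
PAF = (0.29145 − 0.17) / 0.29145 ≈ 0.4167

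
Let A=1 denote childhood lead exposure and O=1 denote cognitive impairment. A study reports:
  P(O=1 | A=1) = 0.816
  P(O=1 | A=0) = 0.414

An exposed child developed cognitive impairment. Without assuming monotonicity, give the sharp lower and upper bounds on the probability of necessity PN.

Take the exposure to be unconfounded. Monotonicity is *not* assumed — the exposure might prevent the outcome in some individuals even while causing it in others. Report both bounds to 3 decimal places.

0.493 ≤ PN ≤ 0.718

Let p₁ = 0.816, p₀ = 0.414.
Under exogeneity alone the bounds on PN are max{0,(p₁−p₀)/p₁} ≤ PN ≤ min{1,(1−p₀)/p₁}.
  lower = (p₁ − p₀)/p₁ = 0.402 / 0.816 ≈ 0.4926
  upper = min{1, (1 − p₀)/p₁} = 0.586 / 0.816 ≈ 0.7181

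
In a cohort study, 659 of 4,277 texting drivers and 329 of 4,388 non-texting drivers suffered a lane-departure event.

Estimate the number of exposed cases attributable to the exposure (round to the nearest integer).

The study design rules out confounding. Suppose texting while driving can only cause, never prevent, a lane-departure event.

p₁ = P(outcome | exposed) = 659/4277 = 0.15408
p₀ = P(outcome | unexposed) = 329/4388 = 0.074977
PN = (p₁ − p₀)/p₁ = (0.15408 − 0.074977) / 0.15408 ≈ 0.51339.
Attributable cases ≈ PN × (exposed cases) = 0.51339 × 659 ≈ 338.32.

about 338 cases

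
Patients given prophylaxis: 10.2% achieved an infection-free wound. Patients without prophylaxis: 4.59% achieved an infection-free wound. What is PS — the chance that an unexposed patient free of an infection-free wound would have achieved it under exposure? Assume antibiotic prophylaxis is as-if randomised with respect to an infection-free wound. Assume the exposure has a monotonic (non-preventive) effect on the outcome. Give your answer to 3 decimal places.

p₁ = 0.102, p₀ = 0.0459.
Under exogeneity and monotonicity, PS = (p₁ − p₀) / (1 − p₀).
PS = (0.102 − 0.0459) / (1 − 0.0459) = 0.0561 / 0.9541 ≈ 0.0588

PS ≈ 0.059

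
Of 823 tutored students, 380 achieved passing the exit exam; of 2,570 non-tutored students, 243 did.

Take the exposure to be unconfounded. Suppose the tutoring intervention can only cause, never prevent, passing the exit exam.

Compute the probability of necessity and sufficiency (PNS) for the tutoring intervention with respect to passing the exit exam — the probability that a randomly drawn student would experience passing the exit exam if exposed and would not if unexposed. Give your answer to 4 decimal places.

p₁ = P(outcome | exposed) = 380/823 = 0.46173
p₀ = P(outcome | unexposed) = 243/2570 = 0.094553
Under exogeneity and monotonicity, PNS = p₁ − p₀.
PNS = 0.46173 − 0.094553 = 0.36717

PNS ≈ 0.3672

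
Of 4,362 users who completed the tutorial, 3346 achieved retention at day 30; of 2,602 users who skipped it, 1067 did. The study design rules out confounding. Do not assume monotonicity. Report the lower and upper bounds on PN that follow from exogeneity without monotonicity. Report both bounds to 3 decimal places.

p₁ = P(outcome | exposed) = 3346/4362 = 0.76708
p₀ = P(outcome | unexposed) = 1067/2602 = 0.41007
Under exogeneity alone the bounds on PN are max{0,(p₁−p₀)/p₁} ≤ PN ≤ min{1,(1−p₀)/p₁}.
  lower = (p₁ − p₀)/p₁ = 0.35701 / 0.76708 ≈ 0.4654
  upper = min{1, (1 − p₀)/p₁} = 0.58993 / 0.76708 ≈ 0.7691

0.465 ≤ PN ≤ 0.769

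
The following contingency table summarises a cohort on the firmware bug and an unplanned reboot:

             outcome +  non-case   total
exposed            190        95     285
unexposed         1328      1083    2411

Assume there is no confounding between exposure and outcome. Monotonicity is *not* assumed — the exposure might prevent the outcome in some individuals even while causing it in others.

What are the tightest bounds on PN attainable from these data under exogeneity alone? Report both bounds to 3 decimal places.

0.174 ≤ PN ≤ 0.674

p₁ = P(outcome | exposed) = 190/285 = 0.66667
p₀ = P(outcome | unexposed) = 1328/2411 = 0.55081
Under exogeneity alone the bounds on PN are max{0,(p₁−p₀)/p₁} ≤ PN ≤ min{1,(1−p₀)/p₁}.
  lower = (p₁ − p₀)/p₁ = 0.11586 / 0.66667 ≈ 0.1738
  upper = min{1, (1 − p₀)/p₁} = 0.44919 / 0.66667 ≈ 0.6738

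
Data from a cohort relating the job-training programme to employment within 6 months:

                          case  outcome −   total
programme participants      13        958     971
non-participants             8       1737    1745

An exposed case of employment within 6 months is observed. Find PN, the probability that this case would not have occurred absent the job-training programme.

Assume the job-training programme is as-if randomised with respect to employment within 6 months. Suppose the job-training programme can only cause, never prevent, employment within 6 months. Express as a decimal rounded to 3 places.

PN ≈ 0.658

p₁ = P(outcome | exposed) = 13/971 = 0.013388
p₀ = P(outcome | unexposed) = 8/1745 = 0.0045845
Under exogeneity and monotonicity, PN = (p₁ − p₀) / p₁.
PN = (0.013388 − 0.0045845) / 0.013388 = 0.0088037 / 0.013388 ≈ 0.6576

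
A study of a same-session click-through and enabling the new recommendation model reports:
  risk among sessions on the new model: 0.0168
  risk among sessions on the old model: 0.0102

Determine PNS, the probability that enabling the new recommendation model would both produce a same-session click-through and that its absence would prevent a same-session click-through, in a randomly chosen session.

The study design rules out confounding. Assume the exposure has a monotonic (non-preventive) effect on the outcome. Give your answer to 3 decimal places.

PNS ≈ 0.007

Let p₁ = 0.0168, p₀ = 0.0102.
Under exogeneity and monotonicity, PNS = p₁ − p₀.
PNS = 0.0168 − 0.0102 = 0.0066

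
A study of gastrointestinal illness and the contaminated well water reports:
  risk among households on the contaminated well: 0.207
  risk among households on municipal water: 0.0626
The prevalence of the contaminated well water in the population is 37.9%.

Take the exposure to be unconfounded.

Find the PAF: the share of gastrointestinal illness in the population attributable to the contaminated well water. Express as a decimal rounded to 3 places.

Let p₁ = 0.207, p₀ = 0.0626.
Overall risk P(Y=1) = π·p₁ + (1−π)·p₀ = 0.379×0.207 + 0.621×0.0626 = 0.11733.
Under exogeneity, PAF = [P(Y=1) − p₀] / P(Y=1).
PAF = (0.11733 − 0.0626) / 0.11733 ≈ 0.4665

PAF ≈ 0.466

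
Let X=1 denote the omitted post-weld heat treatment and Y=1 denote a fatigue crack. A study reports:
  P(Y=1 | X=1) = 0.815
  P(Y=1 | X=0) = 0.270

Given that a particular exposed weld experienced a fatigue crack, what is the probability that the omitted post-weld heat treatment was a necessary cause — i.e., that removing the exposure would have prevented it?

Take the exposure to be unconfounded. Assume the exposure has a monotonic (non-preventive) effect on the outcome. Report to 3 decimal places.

PN ≈ 0.669

Let p₁ = 0.815, p₀ = 0.27.
Under exogeneity and monotonicity, PN = (p₁ − p₀) / p₁.
PN = (0.815 − 0.27) / 0.815 = 0.545 / 0.815 ≈ 0.6687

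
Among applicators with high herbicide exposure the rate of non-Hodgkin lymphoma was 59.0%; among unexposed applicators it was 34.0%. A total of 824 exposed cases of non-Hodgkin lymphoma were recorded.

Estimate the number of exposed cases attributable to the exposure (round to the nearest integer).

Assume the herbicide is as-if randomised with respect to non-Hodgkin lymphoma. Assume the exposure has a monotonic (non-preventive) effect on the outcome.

about 349 cases

p₁ = 0.59, p₀ = 0.34.
PN = (p₁ − p₀)/p₁ = (0.59 − 0.34) / 0.59 ≈ 0.42373.
Attributable cases ≈ PN × (exposed cases) = 0.42373 × 824 ≈ 349.15.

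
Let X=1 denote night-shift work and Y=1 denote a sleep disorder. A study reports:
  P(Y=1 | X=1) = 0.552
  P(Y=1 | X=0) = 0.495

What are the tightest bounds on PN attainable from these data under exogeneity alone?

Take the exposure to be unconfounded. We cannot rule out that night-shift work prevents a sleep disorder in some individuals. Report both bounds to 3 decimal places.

Let p₁ = 0.552, p₀ = 0.495.
Under exogeneity alone the bounds on PN are max{0,(p₁−p₀)/p₁} ≤ PN ≤ min{1,(1−p₀)/p₁}.
  lower = (p₁ − p₀)/p₁ = 0.057 / 0.552 ≈ 0.1033
  upper = min{1, (1 − p₀)/p₁} = 0.505 / 0.552 ≈ 0.9149

0.103 ≤ PN ≤ 0.915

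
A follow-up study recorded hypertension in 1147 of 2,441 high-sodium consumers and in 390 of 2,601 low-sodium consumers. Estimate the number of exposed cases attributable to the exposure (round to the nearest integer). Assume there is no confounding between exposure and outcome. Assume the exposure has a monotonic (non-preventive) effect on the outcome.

p₁ = P(outcome | exposed) = 1147/2441 = 0.46989
p₀ = P(outcome | unexposed) = 390/2601 = 0.14994
PN = (p₁ − p₀)/p₁ = (0.46989 − 0.14994) / 0.46989 ≈ 0.68090.
Attributable cases ≈ PN × (exposed cases) = 0.68090 × 1147 ≈ 780.99.

about 781 cases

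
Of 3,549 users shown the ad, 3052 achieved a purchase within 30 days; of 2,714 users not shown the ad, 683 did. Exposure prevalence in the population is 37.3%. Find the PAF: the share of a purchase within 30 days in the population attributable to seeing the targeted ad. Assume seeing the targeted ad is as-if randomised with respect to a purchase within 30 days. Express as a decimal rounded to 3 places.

p₁ = P(outcome | exposed) = 3052/3549 = 0.85996
p₀ = P(outcome | unexposed) = 683/2714 = 0.25166
Overall risk P(Y=1) = π·p₁ + (1−π)·p₀ = 0.373×0.85996 + 0.627×0.25166 = 0.47855.
Under exogeneity, PAF = [P(Y=1) − p₀] / P(Y=1).
PAF = (0.47855 − 0.25166) / 0.47855 ≈ 0.4741

PAF ≈ 0.474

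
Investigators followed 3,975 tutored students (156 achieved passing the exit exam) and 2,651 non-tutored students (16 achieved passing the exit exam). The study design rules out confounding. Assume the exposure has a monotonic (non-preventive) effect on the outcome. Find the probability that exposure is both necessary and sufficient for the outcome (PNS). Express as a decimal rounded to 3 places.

p₁ = P(outcome | exposed) = 156/3975 = 0.039245
p₀ = P(outcome | unexposed) = 16/2651 = 0.0060355
Under exogeneity and monotonicity, PNS = p₁ − p₀.
PNS = 0.039245 − 0.0060355 = 0.03321

PNS ≈ 0.033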